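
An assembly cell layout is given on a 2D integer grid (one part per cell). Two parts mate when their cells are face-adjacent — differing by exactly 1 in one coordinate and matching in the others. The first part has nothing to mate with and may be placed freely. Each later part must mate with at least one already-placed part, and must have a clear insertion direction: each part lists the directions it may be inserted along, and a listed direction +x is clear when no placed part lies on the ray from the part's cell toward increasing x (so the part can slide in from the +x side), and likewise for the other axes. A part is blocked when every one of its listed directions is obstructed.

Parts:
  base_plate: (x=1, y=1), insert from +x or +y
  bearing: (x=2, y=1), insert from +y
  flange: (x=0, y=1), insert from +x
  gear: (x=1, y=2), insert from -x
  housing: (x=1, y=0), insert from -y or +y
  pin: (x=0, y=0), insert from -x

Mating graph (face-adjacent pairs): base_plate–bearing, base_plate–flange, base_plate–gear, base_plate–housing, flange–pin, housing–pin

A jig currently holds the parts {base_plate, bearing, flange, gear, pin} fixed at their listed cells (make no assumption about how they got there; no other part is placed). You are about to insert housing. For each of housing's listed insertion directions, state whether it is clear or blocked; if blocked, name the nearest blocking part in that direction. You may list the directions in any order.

-y: ray from housing(1, 0) has no placed part ⇒ clear
+y: nearest on ray is base_plate@(1, 1) ⇒ blocked

+y: blocked by base_plate; -y: clear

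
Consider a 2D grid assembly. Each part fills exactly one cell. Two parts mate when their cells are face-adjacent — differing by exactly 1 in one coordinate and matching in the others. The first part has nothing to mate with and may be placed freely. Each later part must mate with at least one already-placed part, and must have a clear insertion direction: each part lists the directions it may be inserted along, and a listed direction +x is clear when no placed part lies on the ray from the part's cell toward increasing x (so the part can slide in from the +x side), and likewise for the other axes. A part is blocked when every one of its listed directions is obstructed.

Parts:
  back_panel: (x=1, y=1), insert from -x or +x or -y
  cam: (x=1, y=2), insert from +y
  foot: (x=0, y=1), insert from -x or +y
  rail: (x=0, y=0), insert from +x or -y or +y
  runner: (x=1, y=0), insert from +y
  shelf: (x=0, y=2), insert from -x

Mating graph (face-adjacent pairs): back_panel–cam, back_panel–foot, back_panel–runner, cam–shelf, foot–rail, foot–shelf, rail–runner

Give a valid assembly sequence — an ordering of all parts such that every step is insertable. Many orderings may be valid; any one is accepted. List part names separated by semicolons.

rail; foot; shelf; runner; cam; back_panel

1. rail@(0, 0) [+x clear] — {rail}
2. foot@(0, 1) [-x clear] — {foot, rail}
3. shelf@(0, 2) [-x clear] — {foot, rail, shelf}
4. runner@(1, 0) [+y clear] — {foot, rail, runner, shelf}
5. cam@(1, 2) [+y clear] — {cam, foot, rail, runner, shelf}
6. back_panel@(1, 1) [+x clear] — {back_panel, cam, foot, rail, runner, shelf}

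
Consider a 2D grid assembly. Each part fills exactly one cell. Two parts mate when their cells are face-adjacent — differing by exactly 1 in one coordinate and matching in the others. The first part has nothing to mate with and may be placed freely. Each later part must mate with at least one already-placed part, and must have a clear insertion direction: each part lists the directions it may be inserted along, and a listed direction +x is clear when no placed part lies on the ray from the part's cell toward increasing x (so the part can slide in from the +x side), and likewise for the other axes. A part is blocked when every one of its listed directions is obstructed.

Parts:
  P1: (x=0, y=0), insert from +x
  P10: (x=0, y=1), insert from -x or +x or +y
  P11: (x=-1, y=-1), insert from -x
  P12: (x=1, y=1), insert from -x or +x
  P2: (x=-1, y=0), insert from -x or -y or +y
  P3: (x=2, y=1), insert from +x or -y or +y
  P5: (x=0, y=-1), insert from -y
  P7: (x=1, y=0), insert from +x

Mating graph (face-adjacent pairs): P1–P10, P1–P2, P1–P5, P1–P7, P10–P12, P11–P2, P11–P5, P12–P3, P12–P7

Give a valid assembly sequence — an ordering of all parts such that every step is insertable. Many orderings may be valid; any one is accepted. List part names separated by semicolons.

1. P12@(1, 1) [-x clear] — {P12}
2. P3@(2, 1) [+x clear] — {P12, P3}
3. P10@(0, 1) [-x clear] — {P10, P12, P3}
4. P1@(0, 0) [+x clear] — {P1, P10, P12, P3}
5. P7@(1, 0) [+x clear] — {P1, P10, P12, P3, P7}
6. P5@(0, -1) [-y clear] — {P1, P10, P12, P3, P5, P7}
7. P11@(-1, -1) [-x clear] — {P1, P10, P11, P12, P3, P5, P7}
8. P2@(-1, 0) [-x clear] — {P1, P10, P11, P12, P2, P3, P5, P7}

P12; P3; P10; P1; P7; P5; P11; P2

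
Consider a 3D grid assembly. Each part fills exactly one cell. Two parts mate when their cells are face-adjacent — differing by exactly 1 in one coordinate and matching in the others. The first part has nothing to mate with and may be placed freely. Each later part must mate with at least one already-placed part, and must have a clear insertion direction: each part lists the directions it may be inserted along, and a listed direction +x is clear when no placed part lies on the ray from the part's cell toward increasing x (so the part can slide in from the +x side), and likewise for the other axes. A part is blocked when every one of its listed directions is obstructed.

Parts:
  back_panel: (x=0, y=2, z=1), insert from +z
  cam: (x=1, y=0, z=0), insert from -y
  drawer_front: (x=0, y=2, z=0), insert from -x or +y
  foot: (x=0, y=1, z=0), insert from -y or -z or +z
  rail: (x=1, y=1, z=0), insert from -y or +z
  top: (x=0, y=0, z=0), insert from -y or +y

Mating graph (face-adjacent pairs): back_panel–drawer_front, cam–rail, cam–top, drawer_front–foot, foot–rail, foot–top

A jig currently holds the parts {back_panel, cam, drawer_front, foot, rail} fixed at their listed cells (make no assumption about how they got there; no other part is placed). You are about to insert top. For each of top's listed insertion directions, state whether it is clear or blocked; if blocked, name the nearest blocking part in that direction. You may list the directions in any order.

+y: blocked by foot; -y: clear

-y: ray from top(0, 0, 0) has no placed part ⇒ clear
+y: nearest on ray is foot@(0, 1, 0) ⇒ blocked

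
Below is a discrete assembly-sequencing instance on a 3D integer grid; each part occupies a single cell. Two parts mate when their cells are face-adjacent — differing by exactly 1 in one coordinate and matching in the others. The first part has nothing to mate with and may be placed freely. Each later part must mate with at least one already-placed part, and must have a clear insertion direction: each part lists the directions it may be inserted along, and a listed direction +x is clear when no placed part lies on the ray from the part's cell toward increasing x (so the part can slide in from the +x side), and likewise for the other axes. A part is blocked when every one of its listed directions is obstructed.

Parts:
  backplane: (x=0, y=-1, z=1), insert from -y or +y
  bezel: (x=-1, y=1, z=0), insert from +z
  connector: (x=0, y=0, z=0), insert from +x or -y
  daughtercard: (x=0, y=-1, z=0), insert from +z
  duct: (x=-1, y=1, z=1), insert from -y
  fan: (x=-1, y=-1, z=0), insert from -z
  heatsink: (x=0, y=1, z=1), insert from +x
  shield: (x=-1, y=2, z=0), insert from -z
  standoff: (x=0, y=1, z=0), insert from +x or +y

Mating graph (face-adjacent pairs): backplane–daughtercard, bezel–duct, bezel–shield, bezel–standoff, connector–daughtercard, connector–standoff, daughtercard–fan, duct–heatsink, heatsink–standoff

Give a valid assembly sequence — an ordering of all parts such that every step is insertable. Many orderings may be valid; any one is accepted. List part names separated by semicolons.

1. bezel@(-1, 1, 0) [+z clear] — {bezel}
2. standoff@(0, 1, 0) [+x clear] — {bezel, standoff}
3. heatsink@(0, 1, 1) [+x clear] — {bezel, heatsink, standoff}
4. connector@(0, 0, 0) [+x clear] — {bezel, connector, heatsink, standoff}
5. daughtercard@(0, -1, 0) [+z clear] — {bezel, connector, daughtercard, heatsink, standoff}
6. fan@(-1, -1, 0) [-z clear] — {bezel, connector, daughtercard, fan, heatsink, standoff}
7. backplane@(0, -1, 1) [-y clear] — {backplane, bezel, connector, daughtercard, fan, heatsink, standoff}
8. shield@(-1, 2, 0) [-z clear] — {backplane, bezel, connector, daughtercard, fan, heatsink, shield, standoff}
9. duct@(-1, 1, 1) [-y clear] — {backplane, bezel, connector, daughtercard, duct, fan, heatsink, shield, standoff}

bezel; standoff; heatsink; connector; daughtercard; fan; backplane; shield; duct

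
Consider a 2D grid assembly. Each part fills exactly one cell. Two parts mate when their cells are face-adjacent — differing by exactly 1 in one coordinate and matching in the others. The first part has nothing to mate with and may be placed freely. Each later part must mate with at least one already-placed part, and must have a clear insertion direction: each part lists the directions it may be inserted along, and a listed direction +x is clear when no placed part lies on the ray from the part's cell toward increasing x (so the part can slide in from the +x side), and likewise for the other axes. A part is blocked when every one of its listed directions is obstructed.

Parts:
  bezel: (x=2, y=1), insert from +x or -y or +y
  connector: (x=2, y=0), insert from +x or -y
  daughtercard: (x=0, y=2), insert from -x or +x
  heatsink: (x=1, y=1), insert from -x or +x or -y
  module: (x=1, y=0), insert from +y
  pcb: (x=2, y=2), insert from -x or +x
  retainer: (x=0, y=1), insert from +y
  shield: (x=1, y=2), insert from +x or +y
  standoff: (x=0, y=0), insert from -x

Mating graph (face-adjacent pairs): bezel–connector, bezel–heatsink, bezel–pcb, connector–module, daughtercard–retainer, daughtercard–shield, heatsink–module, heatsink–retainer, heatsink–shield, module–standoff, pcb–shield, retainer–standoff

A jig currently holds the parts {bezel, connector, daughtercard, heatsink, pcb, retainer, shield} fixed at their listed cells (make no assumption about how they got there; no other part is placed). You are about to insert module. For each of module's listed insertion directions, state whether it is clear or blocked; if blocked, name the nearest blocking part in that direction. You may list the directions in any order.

+y: nearest on ray is heatsink@(1, 1) ⇒ blocked

+y: blocked by heatsink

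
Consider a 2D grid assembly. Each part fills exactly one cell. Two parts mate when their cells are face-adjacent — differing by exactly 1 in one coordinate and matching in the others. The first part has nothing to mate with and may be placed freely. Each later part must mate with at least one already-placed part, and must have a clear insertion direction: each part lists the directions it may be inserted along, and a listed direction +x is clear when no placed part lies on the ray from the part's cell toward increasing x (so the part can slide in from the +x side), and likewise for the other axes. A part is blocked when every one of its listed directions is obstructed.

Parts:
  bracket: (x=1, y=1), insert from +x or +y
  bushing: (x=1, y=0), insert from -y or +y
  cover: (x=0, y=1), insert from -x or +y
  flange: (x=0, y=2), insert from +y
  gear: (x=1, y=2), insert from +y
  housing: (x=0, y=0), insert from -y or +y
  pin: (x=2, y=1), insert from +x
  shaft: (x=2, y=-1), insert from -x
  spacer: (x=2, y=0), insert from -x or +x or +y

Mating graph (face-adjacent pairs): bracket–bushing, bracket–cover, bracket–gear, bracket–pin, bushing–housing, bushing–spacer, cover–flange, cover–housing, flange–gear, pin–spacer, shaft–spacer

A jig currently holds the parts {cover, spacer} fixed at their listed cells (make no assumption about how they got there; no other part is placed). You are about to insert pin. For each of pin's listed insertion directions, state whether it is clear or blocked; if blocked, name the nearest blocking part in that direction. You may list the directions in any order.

+x: ray from pin(2, 1) has no placed part ⇒ clear

+x: clear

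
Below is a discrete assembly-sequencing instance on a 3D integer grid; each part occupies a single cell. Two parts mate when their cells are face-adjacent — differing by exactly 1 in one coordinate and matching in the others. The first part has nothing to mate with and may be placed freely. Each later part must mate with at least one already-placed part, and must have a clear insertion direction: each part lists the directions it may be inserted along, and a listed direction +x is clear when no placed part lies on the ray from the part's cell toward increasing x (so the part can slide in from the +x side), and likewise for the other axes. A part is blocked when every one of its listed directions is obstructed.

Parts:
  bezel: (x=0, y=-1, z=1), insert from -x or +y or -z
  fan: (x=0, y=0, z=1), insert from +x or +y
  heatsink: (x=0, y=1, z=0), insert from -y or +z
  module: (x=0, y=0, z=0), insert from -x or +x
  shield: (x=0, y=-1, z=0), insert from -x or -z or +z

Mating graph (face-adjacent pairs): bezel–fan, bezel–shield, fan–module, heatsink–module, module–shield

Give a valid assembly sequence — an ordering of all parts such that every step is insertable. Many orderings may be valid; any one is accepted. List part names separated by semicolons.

module; fan; bezel; shield; heatsink

1. module@(0, 0, 0) [-x clear] — {module}
2. fan@(0, 0, 1) [+x clear] — {fan, module}
3. bezel@(0, -1, 1) [-x clear] — {bezel, fan, module}
4. shield@(0, -1, 0) [-x clear] — {bezel, fan, module, shield}
5. heatsink@(0, 1, 0) [+z clear] — {bezel, fan, heatsink, module, shield}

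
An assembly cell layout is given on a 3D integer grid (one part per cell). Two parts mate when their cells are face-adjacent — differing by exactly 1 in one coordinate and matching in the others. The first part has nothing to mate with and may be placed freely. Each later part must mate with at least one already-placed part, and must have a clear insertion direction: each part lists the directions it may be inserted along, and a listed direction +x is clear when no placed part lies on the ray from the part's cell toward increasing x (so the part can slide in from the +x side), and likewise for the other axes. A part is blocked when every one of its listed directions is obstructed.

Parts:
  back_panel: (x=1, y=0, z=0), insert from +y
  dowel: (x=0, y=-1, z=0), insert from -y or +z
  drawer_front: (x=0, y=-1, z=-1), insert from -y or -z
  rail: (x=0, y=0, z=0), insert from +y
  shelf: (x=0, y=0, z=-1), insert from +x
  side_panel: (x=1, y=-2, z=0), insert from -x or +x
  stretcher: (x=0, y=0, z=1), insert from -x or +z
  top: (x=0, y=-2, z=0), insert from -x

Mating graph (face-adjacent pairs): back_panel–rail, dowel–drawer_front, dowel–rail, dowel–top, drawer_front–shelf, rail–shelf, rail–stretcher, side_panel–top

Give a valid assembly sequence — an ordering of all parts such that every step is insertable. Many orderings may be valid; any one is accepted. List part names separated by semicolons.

1. stretcher@(0, 0, 1) [-x clear] — {stretcher}
2. rail@(0, 0, 0) [+y clear] — {rail, stretcher}
3. shelf@(0, 0, -1) [+x clear] — {rail, shelf, stretcher}
4. back_panel@(1, 0, 0) [+y clear] — {back_panel, rail, shelf, stretcher}
5. dowel@(0, -1, 0) [-y clear] — {back_panel, dowel, rail, shelf, stretcher}
6. top@(0, -2, 0) [-x clear] — {back_panel, dowel, rail, shelf, stretcher, top}
7. side_panel@(1, -2, 0) [+x clear] — {back_panel, dowel, rail, shelf, side_panel, stretcher, top}
8. drawer_front@(0, -1, -1) [-y clear] — {back_panel, dowel, drawer_front, rail, shelf, side_panel, stretcher, top}

stretcher; rail; shelf; back_panel; dowel; top; side_panel; drawer_front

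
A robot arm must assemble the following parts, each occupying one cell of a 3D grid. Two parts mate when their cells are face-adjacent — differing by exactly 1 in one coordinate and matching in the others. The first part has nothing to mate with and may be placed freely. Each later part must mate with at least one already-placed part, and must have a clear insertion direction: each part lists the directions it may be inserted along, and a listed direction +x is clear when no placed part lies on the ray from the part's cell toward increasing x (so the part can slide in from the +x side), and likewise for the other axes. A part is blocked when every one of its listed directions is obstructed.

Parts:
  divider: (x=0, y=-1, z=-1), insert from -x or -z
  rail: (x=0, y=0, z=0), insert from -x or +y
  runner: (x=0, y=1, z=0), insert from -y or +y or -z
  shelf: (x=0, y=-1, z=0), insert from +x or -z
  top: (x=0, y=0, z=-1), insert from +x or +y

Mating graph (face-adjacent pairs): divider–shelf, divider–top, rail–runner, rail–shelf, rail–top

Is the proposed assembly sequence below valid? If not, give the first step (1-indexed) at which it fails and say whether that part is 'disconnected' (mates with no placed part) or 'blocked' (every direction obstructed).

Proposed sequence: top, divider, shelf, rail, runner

Valid

1. top@(0, 0, -1) [+x clear] — {top}
2. divider@(0, -1, -1) [-x clear] — {divider, top}
3. shelf@(0, -1, 0) [+x clear] — {divider, shelf, top}
4. rail@(0, 0, 0) [-x clear] — {divider, rail, shelf, top}
5. runner@(0, 1, 0) [+y clear] — {divider, rail, runner, shelf, top}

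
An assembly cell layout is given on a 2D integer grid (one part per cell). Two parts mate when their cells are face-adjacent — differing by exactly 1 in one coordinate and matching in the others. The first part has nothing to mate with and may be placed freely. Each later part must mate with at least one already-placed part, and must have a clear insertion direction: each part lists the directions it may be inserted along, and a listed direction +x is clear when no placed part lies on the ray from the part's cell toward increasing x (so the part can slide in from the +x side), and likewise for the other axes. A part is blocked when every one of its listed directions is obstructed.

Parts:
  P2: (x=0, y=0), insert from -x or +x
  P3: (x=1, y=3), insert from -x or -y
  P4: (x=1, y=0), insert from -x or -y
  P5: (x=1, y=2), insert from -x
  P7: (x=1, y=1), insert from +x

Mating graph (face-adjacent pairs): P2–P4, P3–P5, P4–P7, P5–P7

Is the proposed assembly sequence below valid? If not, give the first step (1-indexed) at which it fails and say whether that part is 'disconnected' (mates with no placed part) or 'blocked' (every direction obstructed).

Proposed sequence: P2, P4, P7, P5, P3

Valid

1. P2@(0, 0) [-x clear] — {P2}
2. P4@(1, 0) [-y clear] — {P2, P4}
3. P7@(1, 1) [+x clear] — {P2, P4, P7}
4. P5@(1, 2) [-x clear] — {P2, P4, P5, P7}
5. P3@(1, 3) [-x clear] — {P2, P3, P4, P5, P7}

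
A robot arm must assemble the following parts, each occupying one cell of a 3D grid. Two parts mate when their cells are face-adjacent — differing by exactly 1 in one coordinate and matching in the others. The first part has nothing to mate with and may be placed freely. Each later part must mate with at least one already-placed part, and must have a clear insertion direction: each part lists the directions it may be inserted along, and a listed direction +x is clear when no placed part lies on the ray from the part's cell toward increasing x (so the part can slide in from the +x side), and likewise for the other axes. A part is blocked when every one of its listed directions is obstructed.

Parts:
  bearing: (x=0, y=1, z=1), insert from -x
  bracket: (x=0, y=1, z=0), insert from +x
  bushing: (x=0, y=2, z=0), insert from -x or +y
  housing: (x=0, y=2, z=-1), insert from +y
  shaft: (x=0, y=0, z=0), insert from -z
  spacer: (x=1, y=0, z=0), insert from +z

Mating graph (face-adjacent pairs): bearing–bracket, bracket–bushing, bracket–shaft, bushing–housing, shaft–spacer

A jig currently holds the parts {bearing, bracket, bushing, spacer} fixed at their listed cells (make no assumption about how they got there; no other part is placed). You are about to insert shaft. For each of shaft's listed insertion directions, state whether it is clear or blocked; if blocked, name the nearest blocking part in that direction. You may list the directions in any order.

-z: ray from shaft(0, 0, 0) has no placed part ⇒ clear

-z: clear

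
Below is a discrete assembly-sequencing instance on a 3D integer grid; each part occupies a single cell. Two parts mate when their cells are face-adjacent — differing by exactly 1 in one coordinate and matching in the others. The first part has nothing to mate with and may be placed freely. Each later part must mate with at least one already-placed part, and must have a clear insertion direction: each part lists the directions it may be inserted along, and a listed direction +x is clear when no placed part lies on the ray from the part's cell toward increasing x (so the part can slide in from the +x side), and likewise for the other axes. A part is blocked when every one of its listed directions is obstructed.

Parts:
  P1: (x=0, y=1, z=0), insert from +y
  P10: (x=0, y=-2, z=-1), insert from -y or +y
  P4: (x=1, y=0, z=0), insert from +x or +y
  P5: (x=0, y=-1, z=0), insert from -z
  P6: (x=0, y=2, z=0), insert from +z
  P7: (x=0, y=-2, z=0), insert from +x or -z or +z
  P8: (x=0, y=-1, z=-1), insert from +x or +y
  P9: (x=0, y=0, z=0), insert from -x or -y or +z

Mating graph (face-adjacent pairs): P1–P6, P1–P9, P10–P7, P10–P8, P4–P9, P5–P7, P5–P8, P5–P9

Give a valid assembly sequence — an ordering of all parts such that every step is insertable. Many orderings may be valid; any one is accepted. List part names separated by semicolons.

1. P1@(0, 1, 0) [+y clear] — {P1}
2. P6@(0, 2, 0) [+z clear] — {P1, P6}
3. P9@(0, 0, 0) [-x clear] — {P1, P6, P9}
4. P5@(0, -1, 0) [-z clear] — {P1, P5, P6, P9}
5. P7@(0, -2, 0) [+x clear] — {P1, P5, P6, P7, P9}
6. P8@(0, -1, -1) [+x clear] — {P1, P5, P6, P7, P8, P9}
7. P10@(0, -2, -1) [-y clear] — {P1, P10, P5, P6, P7, P8, P9}
8. P4@(1, 0, 0) [+x clear] — {P1, P10, P4, P5, P6, P7, P8, P9}

P1; P6; P9; P5; P7; P8; P10; P4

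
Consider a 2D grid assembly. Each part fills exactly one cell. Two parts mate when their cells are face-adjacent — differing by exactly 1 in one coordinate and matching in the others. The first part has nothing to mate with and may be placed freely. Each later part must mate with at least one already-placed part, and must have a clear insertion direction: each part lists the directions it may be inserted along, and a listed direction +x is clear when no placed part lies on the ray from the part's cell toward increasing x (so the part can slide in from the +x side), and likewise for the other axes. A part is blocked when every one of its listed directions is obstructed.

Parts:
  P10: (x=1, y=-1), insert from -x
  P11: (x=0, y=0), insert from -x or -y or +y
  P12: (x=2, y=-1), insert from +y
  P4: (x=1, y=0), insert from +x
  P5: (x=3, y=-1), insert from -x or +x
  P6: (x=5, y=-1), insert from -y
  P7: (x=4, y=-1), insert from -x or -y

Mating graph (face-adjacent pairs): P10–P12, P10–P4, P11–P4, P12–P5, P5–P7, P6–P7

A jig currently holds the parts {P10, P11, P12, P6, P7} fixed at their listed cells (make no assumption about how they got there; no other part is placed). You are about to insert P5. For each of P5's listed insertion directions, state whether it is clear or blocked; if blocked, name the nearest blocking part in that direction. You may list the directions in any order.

-x: nearest on ray is P12@(2, -1) ⇒ blocked
+x: nearest on ray is P7@(4, -1) ⇒ blocked

+x: blocked by P7; -x: blocked by P12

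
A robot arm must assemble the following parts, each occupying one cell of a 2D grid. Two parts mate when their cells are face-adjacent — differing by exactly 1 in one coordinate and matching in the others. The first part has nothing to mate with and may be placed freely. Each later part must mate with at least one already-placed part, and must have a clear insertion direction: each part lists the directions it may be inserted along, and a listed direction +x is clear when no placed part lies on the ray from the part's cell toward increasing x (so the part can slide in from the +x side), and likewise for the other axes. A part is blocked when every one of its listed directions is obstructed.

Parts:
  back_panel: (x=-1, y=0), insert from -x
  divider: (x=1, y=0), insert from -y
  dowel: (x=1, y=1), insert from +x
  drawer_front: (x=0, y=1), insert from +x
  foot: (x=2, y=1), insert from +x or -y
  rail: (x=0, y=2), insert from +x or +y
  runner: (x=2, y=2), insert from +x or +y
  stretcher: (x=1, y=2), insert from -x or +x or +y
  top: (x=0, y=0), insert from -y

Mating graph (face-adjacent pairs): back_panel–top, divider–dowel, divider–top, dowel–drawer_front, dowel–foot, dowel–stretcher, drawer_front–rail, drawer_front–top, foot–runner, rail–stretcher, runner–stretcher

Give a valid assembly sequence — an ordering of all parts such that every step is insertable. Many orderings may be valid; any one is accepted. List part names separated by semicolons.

stretcher; rail; runner; drawer_front; dowel; foot; divider; top; back_panel

1. stretcher@(1, 2) [-x clear] — {stretcher}
2. rail@(0, 2) [+y clear] — {rail, stretcher}
3. runner@(2, 2) [+x clear] — {rail, runner, stretcher}
4. drawer_front@(0, 1) [+x clear] — {drawer_front, rail, runner, stretcher}
5. dowel@(1, 1) [+x clear] — {dowel, drawer_front, rail, runner, stretcher}
6. foot@(2, 1) [+x clear] — {dowel, drawer_front, foot, rail, runner, stretcher}
7. divider@(1, 0) [-y clear] — {divider, dowel, drawer_front, foot, rail, runner, stretcher}
8. top@(0, 0) [-y clear] — {divider, dowel, drawer_front, foot, rail, runner, stretcher, top}
9. back_panel@(-1, 0) [-x clear] — {back_panel, divider, dowel, drawer_front, foot, rail, runner, stretcher, top}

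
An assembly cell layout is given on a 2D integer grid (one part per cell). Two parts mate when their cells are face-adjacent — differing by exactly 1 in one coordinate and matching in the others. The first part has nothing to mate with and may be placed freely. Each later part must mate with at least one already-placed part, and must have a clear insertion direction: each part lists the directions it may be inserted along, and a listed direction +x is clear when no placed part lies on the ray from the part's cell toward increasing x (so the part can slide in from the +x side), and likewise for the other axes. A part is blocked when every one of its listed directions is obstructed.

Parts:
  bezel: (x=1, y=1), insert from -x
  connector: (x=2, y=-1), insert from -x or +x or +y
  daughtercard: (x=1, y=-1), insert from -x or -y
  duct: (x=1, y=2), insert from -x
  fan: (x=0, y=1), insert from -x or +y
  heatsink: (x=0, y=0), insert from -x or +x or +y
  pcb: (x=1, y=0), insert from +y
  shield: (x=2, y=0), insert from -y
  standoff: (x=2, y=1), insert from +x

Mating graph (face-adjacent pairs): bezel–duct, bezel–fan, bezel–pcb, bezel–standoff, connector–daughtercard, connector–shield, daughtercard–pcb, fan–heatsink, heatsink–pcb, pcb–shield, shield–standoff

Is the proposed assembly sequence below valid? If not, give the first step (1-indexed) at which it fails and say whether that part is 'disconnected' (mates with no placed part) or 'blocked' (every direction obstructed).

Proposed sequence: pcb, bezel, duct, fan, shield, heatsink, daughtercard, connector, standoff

1. pcb@(1, 0) [+y clear] — {pcb}
2. bezel@(1, 1) [-x clear] — {bezel, pcb}
3. duct@(1, 2) [-x clear] — {bezel, duct, pcb}
4. fan@(0, 1) [-x clear] — {bezel, duct, fan, pcb}
5. shield@(2, 0) [-y clear] — {bezel, duct, fan, pcb, shield}
6. heatsink@(0, 0) [-x clear] — {bezel, duct, fan, heatsink, pcb, shield}
7. daughtercard@(1, -1) [-x clear] — {bezel, daughtercard, duct, fan, heatsink, pcb, shield}
8. connector@(2, -1) [+x clear] — {bezel, connector, daughtercard, duct, fan, heatsink, pcb, shield}
9. standoff@(2, 1) [+x clear] — {bezel, connector, daughtercard, duct, fan, heatsink, pcb, shield, standoff}

Valid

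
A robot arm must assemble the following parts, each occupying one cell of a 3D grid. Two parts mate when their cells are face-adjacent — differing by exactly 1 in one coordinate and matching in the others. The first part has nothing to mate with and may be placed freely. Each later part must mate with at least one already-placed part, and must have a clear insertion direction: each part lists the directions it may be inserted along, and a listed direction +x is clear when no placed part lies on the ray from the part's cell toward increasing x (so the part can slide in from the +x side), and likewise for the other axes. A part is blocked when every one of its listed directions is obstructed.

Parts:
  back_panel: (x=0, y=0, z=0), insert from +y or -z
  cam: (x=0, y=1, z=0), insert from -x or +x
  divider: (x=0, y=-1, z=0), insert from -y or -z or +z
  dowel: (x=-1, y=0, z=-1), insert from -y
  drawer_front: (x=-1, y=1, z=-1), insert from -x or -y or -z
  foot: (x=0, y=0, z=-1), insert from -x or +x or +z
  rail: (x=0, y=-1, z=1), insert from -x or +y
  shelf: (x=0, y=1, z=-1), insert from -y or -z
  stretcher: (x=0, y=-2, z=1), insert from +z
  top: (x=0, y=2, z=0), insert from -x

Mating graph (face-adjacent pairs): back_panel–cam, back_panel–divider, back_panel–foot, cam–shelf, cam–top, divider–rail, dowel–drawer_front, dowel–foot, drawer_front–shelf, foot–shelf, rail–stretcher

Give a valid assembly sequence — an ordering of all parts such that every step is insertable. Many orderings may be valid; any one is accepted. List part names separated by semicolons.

1. rail@(0, -1, 1) [-x clear] — {rail}
2. divider@(0, -1, 0) [-y clear] — {divider, rail}
3. stretcher@(0, -2, 1) [+z clear] — {divider, rail, stretcher}
4. back_panel@(0, 0, 0) [+y clear] — {back_panel, divider, rail, stretcher}
5. cam@(0, 1, 0) [-x clear] — {back_panel, cam, divider, rail, stretcher}
6. top@(0, 2, 0) [-x clear] — {back_panel, cam, divider, rail, stretcher, top}
7. shelf@(0, 1, -1) [-y clear] — {back_panel, cam, divider, rail, shelf, stretcher, top}
8. drawer_front@(-1, 1, -1) [-x clear] — {back_panel, cam, divider, drawer_front, rail, shelf, stretcher, top}
9. dowel@(-1, 0, -1) [-y clear] — {back_panel, cam, divider, dowel, drawer_front, rail, shelf, stretcher, top}
10. foot@(0, 0, -1) [+x clear] — {back_panel, cam, divider, dowel, drawer_front, foot, rail, shelf, stretcher, top}

rail; divider; stretcher; back_panel; cam; top; shelf; drawer_front; dowel; foot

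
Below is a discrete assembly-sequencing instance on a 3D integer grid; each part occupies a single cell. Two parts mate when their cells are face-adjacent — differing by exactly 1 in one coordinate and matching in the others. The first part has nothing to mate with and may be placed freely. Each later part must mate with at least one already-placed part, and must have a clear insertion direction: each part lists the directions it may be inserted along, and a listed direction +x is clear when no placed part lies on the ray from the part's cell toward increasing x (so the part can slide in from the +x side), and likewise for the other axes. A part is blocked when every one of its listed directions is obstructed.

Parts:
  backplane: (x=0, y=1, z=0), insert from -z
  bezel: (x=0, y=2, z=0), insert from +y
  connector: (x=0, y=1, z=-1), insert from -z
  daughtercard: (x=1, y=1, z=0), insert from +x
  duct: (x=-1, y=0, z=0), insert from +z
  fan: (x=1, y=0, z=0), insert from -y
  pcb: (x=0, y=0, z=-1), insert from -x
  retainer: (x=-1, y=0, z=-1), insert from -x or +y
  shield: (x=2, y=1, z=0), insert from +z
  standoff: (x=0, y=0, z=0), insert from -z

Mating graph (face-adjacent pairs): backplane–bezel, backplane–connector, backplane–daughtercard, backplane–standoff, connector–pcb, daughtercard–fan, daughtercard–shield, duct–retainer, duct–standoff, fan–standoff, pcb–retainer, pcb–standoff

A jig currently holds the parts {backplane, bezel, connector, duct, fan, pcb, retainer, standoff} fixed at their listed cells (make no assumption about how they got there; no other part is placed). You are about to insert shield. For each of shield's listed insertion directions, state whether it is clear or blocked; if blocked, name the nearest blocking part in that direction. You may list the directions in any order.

+z: ray from shield(2, 1, 0) has no placed part ⇒ clear

+z: clear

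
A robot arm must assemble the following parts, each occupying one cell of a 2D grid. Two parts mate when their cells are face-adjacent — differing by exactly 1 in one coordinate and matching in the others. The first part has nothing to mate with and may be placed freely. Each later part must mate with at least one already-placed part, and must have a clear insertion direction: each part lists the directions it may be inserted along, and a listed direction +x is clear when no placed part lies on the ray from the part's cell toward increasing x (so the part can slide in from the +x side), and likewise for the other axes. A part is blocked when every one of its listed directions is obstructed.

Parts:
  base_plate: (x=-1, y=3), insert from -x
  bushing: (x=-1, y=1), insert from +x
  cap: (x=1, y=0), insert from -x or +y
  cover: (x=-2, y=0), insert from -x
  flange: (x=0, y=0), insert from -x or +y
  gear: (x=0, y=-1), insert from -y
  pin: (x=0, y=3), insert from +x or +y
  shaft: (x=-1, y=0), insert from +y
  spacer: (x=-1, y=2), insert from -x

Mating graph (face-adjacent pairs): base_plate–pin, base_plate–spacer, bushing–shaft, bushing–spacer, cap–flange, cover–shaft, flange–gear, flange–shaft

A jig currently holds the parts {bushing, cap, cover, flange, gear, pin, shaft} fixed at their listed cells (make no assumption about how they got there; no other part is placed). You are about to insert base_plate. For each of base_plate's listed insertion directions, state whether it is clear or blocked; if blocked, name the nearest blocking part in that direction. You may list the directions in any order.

-x: ray from base_plate(-1, 3) has no placed part ⇒ clear

-x: clear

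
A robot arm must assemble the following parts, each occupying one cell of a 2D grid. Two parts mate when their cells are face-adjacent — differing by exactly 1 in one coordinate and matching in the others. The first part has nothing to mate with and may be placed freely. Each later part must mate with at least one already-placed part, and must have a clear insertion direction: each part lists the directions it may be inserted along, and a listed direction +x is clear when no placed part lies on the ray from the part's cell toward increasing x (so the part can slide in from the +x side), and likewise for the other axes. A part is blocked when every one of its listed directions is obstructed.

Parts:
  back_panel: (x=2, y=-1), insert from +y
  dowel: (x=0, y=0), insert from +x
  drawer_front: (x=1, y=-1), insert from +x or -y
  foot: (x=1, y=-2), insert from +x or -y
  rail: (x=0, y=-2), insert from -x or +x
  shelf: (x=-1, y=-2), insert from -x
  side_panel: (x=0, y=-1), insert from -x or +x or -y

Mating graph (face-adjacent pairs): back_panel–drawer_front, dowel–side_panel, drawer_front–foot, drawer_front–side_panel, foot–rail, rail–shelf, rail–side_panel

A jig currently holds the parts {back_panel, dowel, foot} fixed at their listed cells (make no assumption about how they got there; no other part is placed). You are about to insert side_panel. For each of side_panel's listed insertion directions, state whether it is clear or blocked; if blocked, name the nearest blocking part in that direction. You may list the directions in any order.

+x: blocked by back_panel; -x: clear; -y: clear

-x: ray from side_panel(0, -1) has no placed part ⇒ clear
+x: nearest on ray is back_panel@(2, -1) ⇒ blocked
-y: ray from side_panel(0, -1) has no placed part ⇒ clear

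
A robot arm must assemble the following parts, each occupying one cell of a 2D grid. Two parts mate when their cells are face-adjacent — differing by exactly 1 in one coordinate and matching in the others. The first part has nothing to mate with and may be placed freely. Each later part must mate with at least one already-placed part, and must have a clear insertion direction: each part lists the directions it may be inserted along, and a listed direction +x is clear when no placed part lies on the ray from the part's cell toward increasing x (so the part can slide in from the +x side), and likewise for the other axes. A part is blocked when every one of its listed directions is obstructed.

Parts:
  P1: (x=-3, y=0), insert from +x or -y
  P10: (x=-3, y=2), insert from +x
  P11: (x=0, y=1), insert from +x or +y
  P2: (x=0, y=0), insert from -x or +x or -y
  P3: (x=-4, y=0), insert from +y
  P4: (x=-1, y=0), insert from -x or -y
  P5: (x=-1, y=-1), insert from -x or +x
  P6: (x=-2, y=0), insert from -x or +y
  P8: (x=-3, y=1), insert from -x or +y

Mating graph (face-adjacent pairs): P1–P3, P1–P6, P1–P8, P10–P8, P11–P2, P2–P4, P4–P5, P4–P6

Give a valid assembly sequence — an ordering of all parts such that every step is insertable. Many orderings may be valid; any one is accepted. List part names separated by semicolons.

1. P1@(-3, 0) [+x clear] — {P1}
2. P8@(-3, 1) [-x clear] — {P1, P8}
3. P10@(-3, 2) [+x clear] — {P1, P10, P8}
4. P3@(-4, 0) [+y clear] — {P1, P10, P3, P8}
5. P6@(-2, 0) [+y clear] — {P1, P10, P3, P6, P8}
6. P4@(-1, 0) [-y clear] — {P1, P10, P3, P4, P6, P8}
7. P2@(0, 0) [+x clear] — {P1, P10, P2, P3, P4, P6, P8}
8. P11@(0, 1) [+x clear] — {P1, P10, P11, P2, P3, P4, P6, P8}
9. P5@(-1, -1) [-x clear] — {P1, P10, P11, P2, P3, P4, P5, P6, P8}

P1; P8; P10; P3; P6; P4; P2; P11; P5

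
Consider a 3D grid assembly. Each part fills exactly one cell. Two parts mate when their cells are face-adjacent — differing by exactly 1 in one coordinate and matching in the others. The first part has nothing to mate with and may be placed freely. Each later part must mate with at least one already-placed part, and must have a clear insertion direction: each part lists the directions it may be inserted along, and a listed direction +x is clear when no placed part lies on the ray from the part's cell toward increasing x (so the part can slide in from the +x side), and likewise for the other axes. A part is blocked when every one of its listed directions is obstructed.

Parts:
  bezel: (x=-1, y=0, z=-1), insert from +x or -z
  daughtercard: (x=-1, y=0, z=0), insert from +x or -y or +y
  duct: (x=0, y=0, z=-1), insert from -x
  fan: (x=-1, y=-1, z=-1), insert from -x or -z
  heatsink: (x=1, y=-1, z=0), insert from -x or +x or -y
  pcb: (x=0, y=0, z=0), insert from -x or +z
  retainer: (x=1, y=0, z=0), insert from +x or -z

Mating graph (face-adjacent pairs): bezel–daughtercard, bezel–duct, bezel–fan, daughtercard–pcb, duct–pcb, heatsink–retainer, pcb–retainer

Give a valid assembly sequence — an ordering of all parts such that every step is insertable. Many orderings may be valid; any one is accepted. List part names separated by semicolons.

pcb; duct; bezel; fan; retainer; heatsink; daughtercard

1. pcb@(0, 0, 0) [-x clear] — {pcb}
2. duct@(0, 0, -1) [-x clear] — {duct, pcb}
3. bezel@(-1, 0, -1) [-z clear] — {bezel, duct, pcb}
4. fan@(-1, -1, -1) [-x clear] — {bezel, duct, fan, pcb}
5. retainer@(1, 0, 0) [+x clear] — {bezel, duct, fan, pcb, retainer}
6. heatsink@(1, -1, 0) [-x clear] — {bezel, duct, fan, heatsink, pcb, retainer}
7. daughtercard@(-1, 0, 0) [-y clear] — {bezel, daughtercard, duct, fan, heatsink, pcb, retainer}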